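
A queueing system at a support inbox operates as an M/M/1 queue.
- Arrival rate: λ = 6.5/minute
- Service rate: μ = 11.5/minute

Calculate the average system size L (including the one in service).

ρ = λ/μ = 6.5/11.5 = 0.5652
For M/M/1: L = λ/(μ-λ)
L = 6.5/(11.5-6.5) = 6.5/5.00
L = 1.3000 emails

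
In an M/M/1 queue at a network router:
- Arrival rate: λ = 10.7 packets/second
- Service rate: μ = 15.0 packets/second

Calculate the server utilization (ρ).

Server utilization: ρ = λ/μ
ρ = 10.7/15.0 = 0.7133
The server is busy 71.33% of the time.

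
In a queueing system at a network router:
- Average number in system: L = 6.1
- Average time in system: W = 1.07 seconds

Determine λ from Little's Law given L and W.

Little's Law: L = λW, so λ = L/W
λ = 6.1/1.07 = 5.7009 packets/second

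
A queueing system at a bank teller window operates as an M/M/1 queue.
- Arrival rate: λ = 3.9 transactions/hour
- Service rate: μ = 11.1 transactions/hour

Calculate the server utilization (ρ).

Server utilization: ρ = λ/μ
ρ = 3.9/11.1 = 0.3514
The server is busy 35.14% of the time.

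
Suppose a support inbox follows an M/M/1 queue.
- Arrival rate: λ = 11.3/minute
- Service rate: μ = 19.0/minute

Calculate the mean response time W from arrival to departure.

First, compute utilization: ρ = λ/μ = 11.3/19.0 = 0.5947
For M/M/1: W = 1/(μ-λ)
W = 1/(19.0-11.3) = 1/7.70
W = 0.1299 minutes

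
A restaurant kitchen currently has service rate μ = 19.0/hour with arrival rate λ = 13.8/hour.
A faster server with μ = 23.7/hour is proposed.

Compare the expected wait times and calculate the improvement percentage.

System 1: ρ₁ = 13.8/19.0 = 0.7263, W₁ = 1/(19.0-13.8) = 0.192308
System 2: ρ₂ = 13.8/23.7 = 0.5823, W₂ = 1/(23.7-13.8) = 0.101010
Improvement: (W₁-W₂)/W₁ = (0.192308-0.101010)/0.192308 = 47.47%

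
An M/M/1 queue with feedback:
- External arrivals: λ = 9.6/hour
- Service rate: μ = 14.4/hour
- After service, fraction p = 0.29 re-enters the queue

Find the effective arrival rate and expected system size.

Effective arrival rate: λ_eff = λ/(1-p) = 9.6/(1-0.29) = 9.6/0.71 = 13.52113
ρ = λ_eff/μ = 13.52113/14.4 = 0.938967
L = ρ/(1-ρ) = 0.938967/(1-0.938967) = 15.3846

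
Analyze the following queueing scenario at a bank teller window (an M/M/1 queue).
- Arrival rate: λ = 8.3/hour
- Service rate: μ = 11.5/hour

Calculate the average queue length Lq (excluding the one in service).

ρ = λ/μ = 8.3/11.5 = 0.7217
For M/M/1: Lq = λ²/(μ(μ-λ))
Lq = 68.89/(11.5 × 3.20)
Lq = 1.8720 transactions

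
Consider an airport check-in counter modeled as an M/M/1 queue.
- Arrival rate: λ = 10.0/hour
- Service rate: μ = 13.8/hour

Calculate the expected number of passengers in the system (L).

ρ = λ/μ = 10.0/13.8 = 0.7246
For M/M/1: L = λ/(μ-λ)
L = 10.0/(13.8-10.0) = 10.0/3.80
L = 2.6316 passengers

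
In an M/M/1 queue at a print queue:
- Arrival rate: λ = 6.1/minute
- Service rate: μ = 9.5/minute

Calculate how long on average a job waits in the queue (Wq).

First, compute utilization: ρ = λ/μ = 6.1/9.5 = 0.6421
For M/M/1: Wq = λ/(μ(μ-λ))
Wq = 6.1/(9.5 × (9.5-6.1))
Wq = 6.1/(9.5 × 3.40)
Wq = 0.1889 minutes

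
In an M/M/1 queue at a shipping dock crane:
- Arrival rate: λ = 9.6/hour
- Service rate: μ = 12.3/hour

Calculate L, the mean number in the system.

ρ = λ/μ = 9.6/12.3 = 0.7805
For M/M/1: L = λ/(μ-λ)
L = 9.6/(12.3-9.6) = 9.6/2.70
L = 3.5556 containers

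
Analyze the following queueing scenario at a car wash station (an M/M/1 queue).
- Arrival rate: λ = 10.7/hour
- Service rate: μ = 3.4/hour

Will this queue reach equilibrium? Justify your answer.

Stability requires ρ = λ/(cμ) < 1
ρ = 10.7/(1 × 3.4) = 10.7/3.40 = 3.1471
Since 3.1471 ≥ 1, the system is UNSTABLE.
Queue grows without bound. Need μ > λ = 10.7.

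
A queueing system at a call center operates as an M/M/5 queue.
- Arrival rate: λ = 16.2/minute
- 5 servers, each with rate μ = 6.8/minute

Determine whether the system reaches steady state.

Stability requires ρ = λ/(cμ) < 1
ρ = 16.2/(5 × 6.8) = 16.2/34.00 = 0.4765
Since 0.4765 < 1, the system is STABLE.
The servers are busy 47.65% of the time.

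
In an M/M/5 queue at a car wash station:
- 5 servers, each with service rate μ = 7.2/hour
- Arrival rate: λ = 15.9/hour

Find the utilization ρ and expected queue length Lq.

Traffic intensity: ρ = λ/(cμ) = 15.9/(5×7.2) = 0.4417
Since ρ = 0.4417 < 1, system is stable.
Offered load a = λ/μ = cρ = 15.9/7.2 = 2.2083
P₀ = [ Σₙ₌₀^4 aⁿ/n! + a^5/(5!(1-ρ)) ]⁻¹
Σ = a^0/0! + a^1/1! + a^2/2! + a^3/3! + a^4/4! = 1.00000 + 2.20833 + 2.43837 + 1.79491 + 0.990940 = 8.4326
a^5/(5!(1-ρ)) = 52.5198/(120 × 0.5583) = 0.7839
P₀ = 1/(8.4326 + 0.7839) = 0.1085
Lq = P₀·a^5·ρ / (5!(1-ρ)²) = 0.10850 × 52.5198 × 0.44167 / (120 × 0.31174) = 0.06728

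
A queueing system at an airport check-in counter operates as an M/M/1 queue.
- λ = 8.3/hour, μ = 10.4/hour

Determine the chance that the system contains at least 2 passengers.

ρ = λ/μ = 8.3/10.4 = 0.79808
P(N ≥ n) = ρⁿ
P(N ≥ 2) = 0.79808^2
P(N ≥ 2) = 0.6369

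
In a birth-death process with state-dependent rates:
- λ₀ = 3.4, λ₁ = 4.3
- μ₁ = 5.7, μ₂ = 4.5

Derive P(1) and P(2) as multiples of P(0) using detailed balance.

Balance equations:
State 0: λ₀P₀ = μ₁P₁ → P₁ = (λ₀/μ₁)P₀ = (3.4/5.7)P₀ = 0.5965P₀
State 1: P₂ = (λ₀λ₁)/(μ₁μ₂)P₀ = (3.4×4.3)/(5.7×4.5)P₀ = 0.5700P₀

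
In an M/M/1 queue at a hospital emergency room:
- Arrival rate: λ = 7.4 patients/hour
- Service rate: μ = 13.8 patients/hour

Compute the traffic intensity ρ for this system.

Server utilization: ρ = λ/μ
ρ = 7.4/13.8 = 0.5362
The server is busy 53.62% of the time.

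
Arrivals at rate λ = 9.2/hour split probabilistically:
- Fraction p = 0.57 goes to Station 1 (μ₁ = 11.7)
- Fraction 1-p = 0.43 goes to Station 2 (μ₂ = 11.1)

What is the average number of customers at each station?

Effective rates: λ₁ = 9.2×0.57 = 5.244, λ₂ = 9.2×0.43 = 3.956
Station 1: ρ₁ = 5.244/11.7 = 0.4482, L₁ = ρ₁/(1-ρ₁) = 0.4482/(1-0.4482) = 0.8123
Station 2: ρ₂ = 3.956/11.1 = 0.3564, L₂ = ρ₂/(1-ρ₂) = 0.3564/(1-0.3564) = 0.5538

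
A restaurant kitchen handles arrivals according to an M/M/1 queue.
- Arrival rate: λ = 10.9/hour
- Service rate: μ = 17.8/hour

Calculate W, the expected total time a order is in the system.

First, compute utilization: ρ = λ/μ = 10.9/17.8 = 0.6124
For M/M/1: W = 1/(μ-λ)
W = 1/(17.8-10.9) = 1/6.90
W = 0.1449 hours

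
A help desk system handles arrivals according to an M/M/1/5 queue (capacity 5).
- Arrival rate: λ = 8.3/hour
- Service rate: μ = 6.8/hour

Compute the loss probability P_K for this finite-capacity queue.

ρ = λ/μ = 8.3/6.8 = 1.2206
P₀ = (1-ρ)/(1-ρ^(K+1)) = (1-1.2206)/(1-1.2206^6) = -0.2206/-2.3070 = 0.09562
P_K = P₀×ρ^K = 0.09562 × 1.2206^5 = 0.09562 × 2.7094 = 0.2591
Blocking probability = 25.91%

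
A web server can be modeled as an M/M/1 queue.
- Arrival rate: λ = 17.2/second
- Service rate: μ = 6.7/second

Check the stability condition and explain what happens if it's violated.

Stability requires ρ = λ/(cμ) < 1
ρ = 17.2/(1 × 6.7) = 17.2/6.70 = 2.5672
Since 2.5672 ≥ 1, the system is UNSTABLE.
Queue grows without bound. Need μ > λ = 17.2.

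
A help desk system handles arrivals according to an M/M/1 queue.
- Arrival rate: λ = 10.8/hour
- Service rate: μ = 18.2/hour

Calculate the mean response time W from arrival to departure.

First, compute utilization: ρ = λ/μ = 10.8/18.2 = 0.5934
For M/M/1: W = 1/(μ-λ)
W = 1/(18.2-10.8) = 1/7.40
W = 0.1351 hours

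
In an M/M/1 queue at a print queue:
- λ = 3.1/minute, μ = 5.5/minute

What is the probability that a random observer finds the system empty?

ρ = λ/μ = 3.1/5.5 = 0.5636
P(0) = 1 - ρ = 1 - 0.5636 = 0.4364
The server is idle 43.64% of the time.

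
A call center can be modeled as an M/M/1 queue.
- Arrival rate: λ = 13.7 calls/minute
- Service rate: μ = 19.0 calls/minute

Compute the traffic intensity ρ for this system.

Server utilization: ρ = λ/μ
ρ = 13.7/19.0 = 0.7211
The server is busy 72.11% of the time.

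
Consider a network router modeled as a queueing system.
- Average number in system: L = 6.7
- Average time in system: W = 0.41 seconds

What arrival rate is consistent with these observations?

Little's Law: L = λW, so λ = L/W
λ = 6.7/0.41 = 16.3415 packets/second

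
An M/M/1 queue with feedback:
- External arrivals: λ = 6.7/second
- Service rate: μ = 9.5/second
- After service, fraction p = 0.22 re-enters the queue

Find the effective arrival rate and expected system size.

Effective arrival rate: λ_eff = λ/(1-p) = 6.7/(1-0.22) = 6.7/0.78 = 8.5897436
ρ = λ_eff/μ = 8.5897436/9.5 = 0.9041835
L = ρ/(1-ρ) = 0.9041835/(1-0.9041835) = 9.4366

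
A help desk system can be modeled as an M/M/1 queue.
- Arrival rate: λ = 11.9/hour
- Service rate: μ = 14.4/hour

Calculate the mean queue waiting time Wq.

First, compute utilization: ρ = λ/μ = 11.9/14.4 = 0.8264
For M/M/1: Wq = λ/(μ(μ-λ))
Wq = 11.9/(14.4 × (14.4-11.9))
Wq = 11.9/(14.4 × 2.50)
Wq = 0.3306 hours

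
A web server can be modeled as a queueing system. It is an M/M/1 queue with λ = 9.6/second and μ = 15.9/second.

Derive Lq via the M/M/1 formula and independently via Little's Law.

Method 1 (direct): Lq = λ²/(μ(μ-λ)) = 92.16/(15.9 × 6.30) = 0.9200

Method 2 (Little's Law):
W = 1/(μ-λ) = 1/6.30 = 0.15873
Wq = W - 1/μ = 0.15873 - 0.062893 = 0.095837
Lq = λWq = 9.6 × 0.095837 = 0.9200 ✔ (matches Method 1)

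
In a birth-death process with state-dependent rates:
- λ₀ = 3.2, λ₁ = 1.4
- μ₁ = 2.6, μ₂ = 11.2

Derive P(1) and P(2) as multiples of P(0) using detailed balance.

Balance equations:
State 0: λ₀P₀ = μ₁P₁ → P₁ = (λ₀/μ₁)P₀ = (3.2/2.6)P₀ = 1.2308P₀
State 1: P₂ = (λ₀λ₁)/(μ₁μ₂)P₀ = (3.2×1.4)/(2.6×11.2)P₀ = 0.1538P₀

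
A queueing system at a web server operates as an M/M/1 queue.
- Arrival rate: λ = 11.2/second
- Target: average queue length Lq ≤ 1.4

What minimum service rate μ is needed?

For M/M/1: Lq = λ²/(μ(μ-λ))
Need Lq ≤ 1.4, i.e. μ(μ-λ) ≥ λ²/1.4
μ² - 11.2μ - 125.44/1.4 ≥ 0  →  μ² - 11.2μ - 89.6000 ≥ 0
Quadratic formula (positive root): μ = [λ + √(λ² + 4×89.6000)]/2
Discriminant: 125.44 + 4×89.6000 = 483.8400, √483.8400 = 21.9964
μ ≥ (11.2 + 21.9964)/2 = 16.5982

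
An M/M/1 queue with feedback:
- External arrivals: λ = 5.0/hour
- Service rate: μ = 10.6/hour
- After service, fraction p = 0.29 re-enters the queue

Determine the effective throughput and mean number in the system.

Effective arrival rate: λ_eff = λ/(1-p) = 5.0/(1-0.29) = 5.0/0.71 = 7.04225
ρ = λ_eff/μ = 7.04225/10.6 = 0.66436
L = ρ/(1-ρ) = 0.66436/(1-0.66436) = 1.9794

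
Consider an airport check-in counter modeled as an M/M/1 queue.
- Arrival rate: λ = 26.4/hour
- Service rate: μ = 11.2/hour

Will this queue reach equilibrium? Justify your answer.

Stability requires ρ = λ/(cμ) < 1
ρ = 26.4/(1 × 11.2) = 26.4/11.20 = 2.3571
Since 2.3571 ≥ 1, the system is UNSTABLE.
Queue grows without bound. Need μ > λ = 26.4.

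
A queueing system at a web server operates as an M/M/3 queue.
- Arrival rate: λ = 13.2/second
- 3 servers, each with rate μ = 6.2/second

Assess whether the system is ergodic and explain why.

Stability requires ρ = λ/(cμ) < 1
ρ = 13.2/(3 × 6.2) = 13.2/18.60 = 0.7097
Since 0.7097 < 1, the system is STABLE.
The servers are busy 70.97% of the time.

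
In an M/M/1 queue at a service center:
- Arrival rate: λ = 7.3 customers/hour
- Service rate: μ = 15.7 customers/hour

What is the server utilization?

Server utilization: ρ = λ/μ
ρ = 7.3/15.7 = 0.4650
The server is busy 46.50% of the time.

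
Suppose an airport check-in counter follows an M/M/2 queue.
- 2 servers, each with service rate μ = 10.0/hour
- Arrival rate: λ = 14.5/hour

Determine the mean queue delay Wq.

Traffic intensity: ρ = λ/(cμ) = 14.5/(2×10.0) = 0.7250
Since ρ = 0.7250 < 1, system is stable.
Offered load a = λ/μ = cρ = 14.5/10.0 = 1.4500
P₀ = [ Σₙ₌₀^1 aⁿ/n! + a^2/(2!(1-ρ)) ]⁻¹
Σ = a^0/0! + a^1/1! = 1.0000 + 1.4500 = 2.4500
a^2/(2!(1-ρ)) = 2.1025/(2 × 0.2750) = 3.8227
P₀ = 1/(2.4500 + 3.8227) = 0.1594
Lq = P₀·a^2·ρ / (2!(1-ρ)²) = 0.15942 × 2.1025 × 0.72500 / (2 × 0.075625) = 1.6067
Wq = Lq/λ = 1.6067/14.5 = 0.1108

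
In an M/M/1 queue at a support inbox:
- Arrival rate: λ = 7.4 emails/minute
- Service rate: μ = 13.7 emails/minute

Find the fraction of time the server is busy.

Server utilization: ρ = λ/μ
ρ = 7.4/13.7 = 0.5401
The server is busy 54.01% of the time.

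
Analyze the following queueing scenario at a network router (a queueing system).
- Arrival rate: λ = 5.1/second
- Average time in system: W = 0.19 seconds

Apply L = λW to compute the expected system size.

Little's Law: L = λW
L = 5.1 × 0.19 = 0.9690 packets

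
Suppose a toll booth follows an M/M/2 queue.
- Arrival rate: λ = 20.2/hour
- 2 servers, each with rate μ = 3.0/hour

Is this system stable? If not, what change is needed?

Stability requires ρ = λ/(cμ) < 1
ρ = 20.2/(2 × 3.0) = 20.2/6.00 = 3.3667
Since 3.3667 ≥ 1, the system is UNSTABLE.
Need c > λ/μ = 20.2/3.0 = 6.73.
Minimum servers needed: c = 7.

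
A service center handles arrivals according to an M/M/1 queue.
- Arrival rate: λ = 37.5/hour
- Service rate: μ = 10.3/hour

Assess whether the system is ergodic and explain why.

Stability requires ρ = λ/(cμ) < 1
ρ = 37.5/(1 × 10.3) = 37.5/10.30 = 3.6408
Since 3.6408 ≥ 1, the system is UNSTABLE.
Queue grows without bound. Need μ > λ = 37.5.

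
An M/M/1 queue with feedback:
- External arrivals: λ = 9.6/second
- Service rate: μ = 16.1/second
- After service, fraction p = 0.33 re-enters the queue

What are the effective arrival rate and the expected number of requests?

Effective arrival rate: λ_eff = λ/(1-p) = 9.6/(1-0.33) = 9.6/0.67 = 14.3284
ρ = λ_eff/μ = 14.3284/16.1 = 0.88996
L = ρ/(1-ρ) = 0.88996/(1-0.88996) = 8.0876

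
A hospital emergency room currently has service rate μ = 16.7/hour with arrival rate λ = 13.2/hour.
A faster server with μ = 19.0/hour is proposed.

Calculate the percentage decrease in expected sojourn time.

System 1: ρ₁ = 13.2/16.7 = 0.7904, W₁ = 1/(16.7-13.2) = 0.2857
System 2: ρ₂ = 13.2/19.0 = 0.6947, W₂ = 1/(19.0-13.2) = 0.1724
Improvement: (W₁-W₂)/W₁ = (0.2857-0.1724)/0.2857 = 39.66%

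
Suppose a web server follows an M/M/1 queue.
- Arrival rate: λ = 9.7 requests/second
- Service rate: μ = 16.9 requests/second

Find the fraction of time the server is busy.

Server utilization: ρ = λ/μ
ρ = 9.7/16.9 = 0.5740
The server is busy 57.40% of the time.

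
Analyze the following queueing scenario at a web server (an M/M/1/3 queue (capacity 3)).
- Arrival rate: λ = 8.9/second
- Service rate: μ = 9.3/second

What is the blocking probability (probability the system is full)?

ρ = λ/μ = 8.9/9.3 = 0.9570
P₀ = (1-ρ)/(1-ρ^(K+1)) = (1-0.9570)/(1-0.9570^4) = 0.04300/0.1612 = 0.2667
P_K = P₀×ρ^K = 0.2667 × 0.9570^3 = 0.2667 × 0.8765 = 0.2338
Blocking probability = 23.38%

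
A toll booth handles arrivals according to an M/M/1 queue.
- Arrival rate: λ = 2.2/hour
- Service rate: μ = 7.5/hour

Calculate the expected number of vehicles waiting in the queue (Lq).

ρ = λ/μ = 2.2/7.5 = 0.2933
For M/M/1: Lq = λ²/(μ(μ-λ))
Lq = 4.84/(7.5 × 5.30)
Lq = 0.1218 vehicles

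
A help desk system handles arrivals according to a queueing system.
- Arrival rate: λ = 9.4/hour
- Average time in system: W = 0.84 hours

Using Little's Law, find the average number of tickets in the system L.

Little's Law: L = λW
L = 9.4 × 0.84 = 7.8960 tickets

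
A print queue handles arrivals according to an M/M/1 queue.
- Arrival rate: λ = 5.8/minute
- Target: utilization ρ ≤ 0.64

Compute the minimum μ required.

ρ = λ/μ, so μ = λ/ρ
μ ≥ 5.8/0.64 = 9.0625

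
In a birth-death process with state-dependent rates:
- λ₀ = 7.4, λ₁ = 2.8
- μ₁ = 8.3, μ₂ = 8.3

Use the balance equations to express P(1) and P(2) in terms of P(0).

Balance equations:
State 0: λ₀P₀ = μ₁P₁ → P₁ = (λ₀/μ₁)P₀ = (7.4/8.3)P₀ = 0.8916P₀
State 1: P₂ = (λ₀λ₁)/(μ₁μ₂)P₀ = (7.4×2.8)/(8.3×8.3)P₀ = 0.3008P₀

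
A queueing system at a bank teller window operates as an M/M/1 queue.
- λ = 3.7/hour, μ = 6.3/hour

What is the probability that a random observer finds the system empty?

ρ = λ/μ = 3.7/6.3 = 0.5873
P(0) = 1 - ρ = 1 - 0.5873 = 0.4127
The server is idle 41.27% of the time.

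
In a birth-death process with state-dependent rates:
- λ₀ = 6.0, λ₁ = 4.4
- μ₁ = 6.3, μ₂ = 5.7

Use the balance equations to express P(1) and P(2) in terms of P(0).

Balance equations:
State 0: λ₀P₀ = μ₁P₁ → P₁ = (λ₀/μ₁)P₀ = (6.0/6.3)P₀ = 0.9524P₀
State 1: P₂ = (λ₀λ₁)/(μ₁μ₂)P₀ = (6.0×4.4)/(6.3×5.7)P₀ = 0.7352P₀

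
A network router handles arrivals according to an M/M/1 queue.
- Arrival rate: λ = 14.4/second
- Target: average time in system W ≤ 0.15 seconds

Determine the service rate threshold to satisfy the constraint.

For M/M/1: W = 1/(μ-λ)
Need W ≤ 0.15, so 1/(μ-λ) ≤ 0.15
μ - λ ≥ 1/0.15 = 6.6667
μ ≥ 14.4 + 6.6667 = 21.0667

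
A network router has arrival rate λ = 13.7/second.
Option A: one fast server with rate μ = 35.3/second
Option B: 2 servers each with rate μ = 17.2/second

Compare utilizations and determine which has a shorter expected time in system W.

Option A: single server μ = 35.3 (M/M/1)
  ρ_A = 13.7/35.3 = 0.3881
  W_A = 1/(μ-λ) = 1/(35.3-13.7) = 1/21.60 = 0.04630

Option B: 2 servers μ = 17.2 (M/M/2)
  ρ_B = λ/(cμ) = 13.7/(2×17.2) = 0.3983
  Offered load a = λ/μ = cρ = 13.7/17.2 = 0.7965
  P₀ = [ Σₙ₌₀^1 aⁿ/n! + a^2/(2!(1-ρ)) ]⁻¹
  Σ = a^0/0! + a^1/1! = 1.0000 + 0.7965 = 1.7965
  a^2/(2!(1-ρ)) = 0.6344/(2 × 0.6017) = 0.5272
  P₀ = 1/(1.7965 + 0.52716) = 0.4304
  Lq = P₀·a^2·ρ / (2!(1-ρ)²) = 0.43035 × 0.63443 × 0.39826 / (2 × 0.36210) = 0.1501
  Wq_B = Lq/λ = 0.1501/13.7 = 0.01096
  W_B = Wq_B + 1/μ = 0.01096 + 0.05814 = 0.06910

Since W_A = 0.04630 < W_B = 0.06910, Option A (single fast server) has the shorter time in system.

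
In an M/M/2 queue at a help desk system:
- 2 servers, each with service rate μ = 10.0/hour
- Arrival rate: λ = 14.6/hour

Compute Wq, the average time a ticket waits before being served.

Traffic intensity: ρ = λ/(cμ) = 14.6/(2×10.0) = 0.7300
Since ρ = 0.7300 < 1, system is stable.
Offered load a = λ/μ = cρ = 14.6/10.0 = 1.4600
P₀ = [ Σₙ₌₀^1 aⁿ/n! + a^2/(2!(1-ρ)) ]⁻¹
Σ = a^0/0! + a^1/1! = 1.0000 + 1.4600 = 2.4600
a^2/(2!(1-ρ)) = 2.1316/(2 × 0.2700) = 3.9474
P₀ = 1/(2.4600 + 3.9474) = 0.1561
Lq = P₀·a^2·ρ / (2!(1-ρ)²) = 0.15607 × 2.1316 × 0.73000 / (2 × 0.072900) = 1.6657
Wq = Lq/λ = 1.6657/14.6 = 0.1141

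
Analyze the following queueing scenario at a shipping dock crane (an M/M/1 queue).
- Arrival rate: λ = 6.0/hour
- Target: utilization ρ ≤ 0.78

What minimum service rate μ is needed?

ρ = λ/μ, so μ = λ/ρ
μ ≥ 6.0/0.78 = 7.6923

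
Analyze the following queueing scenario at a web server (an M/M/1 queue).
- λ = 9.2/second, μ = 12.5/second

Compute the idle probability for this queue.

ρ = λ/μ = 9.2/12.5 = 0.7360
P(0) = 1 - ρ = 1 - 0.7360 = 0.2640
The server is idle 26.40% of the time.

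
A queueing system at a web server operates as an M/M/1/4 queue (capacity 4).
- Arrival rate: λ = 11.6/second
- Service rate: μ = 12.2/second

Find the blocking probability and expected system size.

ρ = λ/μ = 11.6/12.2 = 0.95082
P₀ = (1-ρ)/(1-ρ^(K+1)) = (1-0.95082)/(1-0.95082^5) = 0.049180/0.22287 = 0.2207
P_K = P₀×ρ^K = 0.2207 × 0.95082^4 = 0.2207 × 0.8173 = 0.1804
Blocking probability P_4 = 0.1804 (18.04%)
L = ρ[1 - (K+1)ρ^K + Kρ^(K+1)] / [(1-ρ)(1-ρ^(K+1))]
L = 0.95082 × (1 - 5×0.817322 + 4×0.777126) / ((1 - 0.95082) × (1 - 0.777126)) = 1.8992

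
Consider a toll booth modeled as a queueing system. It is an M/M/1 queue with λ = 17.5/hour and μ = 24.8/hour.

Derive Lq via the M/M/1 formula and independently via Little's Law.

Method 1 (direct): Lq = λ²/(μ(μ-λ)) = 306.25/(24.8 × 7.30) = 1.6916

Method 2 (Little's Law):
W = 1/(μ-λ) = 1/7.30 = 0.1369863
Wq = W - 1/μ = 0.1369863 - 0.04032258 = 0.096664
Lq = λWq = 17.5 × 0.096664 = 1.6916 ✔ (matches Method 1)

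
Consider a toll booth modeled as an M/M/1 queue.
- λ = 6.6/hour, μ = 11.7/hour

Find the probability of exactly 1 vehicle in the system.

ρ = λ/μ = 6.6/11.7 = 0.5641
P(n) = (1-ρ)ρⁿ
P(1) = (1-0.5641) × 0.5641^1
P(1) = 0.4359 × 0.5641
P(1) = 0.2459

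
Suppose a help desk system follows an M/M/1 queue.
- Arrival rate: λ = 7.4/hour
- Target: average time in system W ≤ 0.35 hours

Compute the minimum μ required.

For M/M/1: W = 1/(μ-λ)
Need W ≤ 0.35, so 1/(μ-λ) ≤ 0.35
μ - λ ≥ 1/0.35 = 2.8571
μ ≥ 7.4 + 2.8571 = 10.2571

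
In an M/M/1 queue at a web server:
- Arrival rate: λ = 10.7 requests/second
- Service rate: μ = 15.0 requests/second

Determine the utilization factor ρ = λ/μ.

Server utilization: ρ = λ/μ
ρ = 10.7/15.0 = 0.7133
The server is busy 71.33% of the time.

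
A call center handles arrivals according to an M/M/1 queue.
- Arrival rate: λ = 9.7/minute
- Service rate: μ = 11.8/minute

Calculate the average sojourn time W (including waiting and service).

First, compute utilization: ρ = λ/μ = 9.7/11.8 = 0.8220
For M/M/1: W = 1/(μ-λ)
W = 1/(11.8-9.7) = 1/2.10
W = 0.4762 minutes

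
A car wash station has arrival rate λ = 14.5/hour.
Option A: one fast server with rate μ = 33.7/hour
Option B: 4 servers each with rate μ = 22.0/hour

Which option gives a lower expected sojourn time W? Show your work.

Option A: single server μ = 33.7 (M/M/1)
  ρ_A = 14.5/33.7 = 0.4303
  W_A = 1/(μ-λ) = 1/(33.7-14.5) = 1/19.20 = 0.05208

Option B: 4 servers μ = 22.0 (M/M/4)
  ρ_B = λ/(cμ) = 14.5/(4×22.0) = 0.1648
  Offered load a = λ/μ = cρ = 14.5/22.0 = 0.6591
  P₀ = [ Σₙ₌₀^3 aⁿ/n! + a^4/(4!(1-ρ)) ]⁻¹
  Σ = a^0/0! + a^1/1! + a^2/2! + a^3/3! = 1.0000 + 0.6591 + 0.2172 + 0.04772 = 1.9240
  a^4/(4!(1-ρ)) = 0.1887/(24 × 0.8352) = 0.009414
  P₀ = 1/(1.9240 + 0.009414) = 0.5172
  Lq = P₀·a^4·ρ / (4!(1-ρ)²) = 0.51722 × 0.18870 × 0.16477 / (24 × 0.69760) = 0.0009605
  Wq_B = Lq/λ = 0.0009605/14.5 = 0.00006624
  W_B = Wq_B + 1/μ = 0.00006624 + 0.04545 = 0.04552

Since W_B = 0.04552 < W_A = 0.05208, Option B (multiple servers) has the shorter time in system.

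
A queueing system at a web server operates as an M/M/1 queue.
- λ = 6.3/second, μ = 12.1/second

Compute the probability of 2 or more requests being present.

ρ = λ/μ = 6.3/12.1 = 0.5207
P(N ≥ n) = ρⁿ
P(N ≥ 2) = 0.5207^2
P(N ≥ 2) = 0.2711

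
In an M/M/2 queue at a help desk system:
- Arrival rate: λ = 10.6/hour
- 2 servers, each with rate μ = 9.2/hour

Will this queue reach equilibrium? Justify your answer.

Stability requires ρ = λ/(cμ) < 1
ρ = 10.6/(2 × 9.2) = 10.6/18.40 = 0.5761
Since 0.5761 < 1, the system is STABLE.
The servers are busy 57.61% of the time.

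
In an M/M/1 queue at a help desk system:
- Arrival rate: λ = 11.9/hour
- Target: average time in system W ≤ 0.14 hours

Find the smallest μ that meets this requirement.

For M/M/1: W = 1/(μ-λ)
Need W ≤ 0.14, so 1/(μ-λ) ≤ 0.14
μ - λ ≥ 1/0.14 = 7.1429
μ ≥ 11.9 + 7.1429 = 19.0429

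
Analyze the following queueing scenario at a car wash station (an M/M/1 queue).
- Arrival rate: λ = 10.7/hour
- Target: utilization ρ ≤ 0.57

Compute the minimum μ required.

ρ = λ/μ, so μ = λ/ρ
μ ≥ 10.7/0.57 = 18.7719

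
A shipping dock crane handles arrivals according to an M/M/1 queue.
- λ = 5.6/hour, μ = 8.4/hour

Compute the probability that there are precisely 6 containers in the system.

ρ = λ/μ = 5.6/8.4 = 0.66667
P(n) = (1-ρ)ρⁿ
P(6) = (1-0.66667) × 0.66667^6
P(6) = 0.3333 × 0.08779
P(6) = 0.02926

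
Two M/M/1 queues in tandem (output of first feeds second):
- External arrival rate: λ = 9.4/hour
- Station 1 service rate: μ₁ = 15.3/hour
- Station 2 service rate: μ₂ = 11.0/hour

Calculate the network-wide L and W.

By Jackson's theorem, each station behaves as independent M/M/1.
Station 1: ρ₁ = 9.4/15.3 = 0.6144, L₁ = ρ₁/(1-ρ₁) = λ/(μ₁-λ) = 9.4/5.90 = 1.5932
Station 2: ρ₂ = 9.4/11.0 = 0.8545, L₂ = ρ₂/(1-ρ₂) = λ/(μ₂-λ) = 9.4/1.60 = 5.8750
Total: L = L₁ + L₂ = 1.5932 + 5.8750 = 7.4682
W = L/λ = 7.4682/9.4 = 0.7945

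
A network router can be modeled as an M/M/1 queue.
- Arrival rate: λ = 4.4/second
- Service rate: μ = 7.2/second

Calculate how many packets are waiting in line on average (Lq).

ρ = λ/μ = 4.4/7.2 = 0.6111
For M/M/1: Lq = λ²/(μ(μ-λ))
Lq = 19.36/(7.2 × 2.80)
Lq = 0.9603 packets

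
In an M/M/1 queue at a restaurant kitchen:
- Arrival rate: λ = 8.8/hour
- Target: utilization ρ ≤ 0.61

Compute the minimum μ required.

ρ = λ/μ, so μ = λ/ρ
μ ≥ 8.8/0.61 = 14.4262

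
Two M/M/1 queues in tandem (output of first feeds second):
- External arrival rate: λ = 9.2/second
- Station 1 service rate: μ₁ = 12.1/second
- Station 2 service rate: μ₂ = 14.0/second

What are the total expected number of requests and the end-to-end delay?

By Jackson's theorem, each station behaves as independent M/M/1.
Station 1: ρ₁ = 9.2/12.1 = 0.7603, L₁ = ρ₁/(1-ρ₁) = λ/(μ₁-λ) = 9.2/2.90 = 3.1724
Station 2: ρ₂ = 9.2/14.0 = 0.6571, L₂ = ρ₂/(1-ρ₂) = λ/(μ₂-λ) = 9.2/4.80 = 1.9167
Total: L = L₁ + L₂ = 3.1724 + 1.9167 = 5.0891
W = L/λ = 5.0891/9.2 = 0.5532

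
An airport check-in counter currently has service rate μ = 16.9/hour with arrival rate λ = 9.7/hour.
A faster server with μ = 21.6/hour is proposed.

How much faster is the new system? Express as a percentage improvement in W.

System 1: ρ₁ = 9.7/16.9 = 0.5740, W₁ = 1/(16.9-9.7) = 0.1389
System 2: ρ₂ = 9.7/21.6 = 0.4491, W₂ = 1/(21.6-9.7) = 0.08403
Improvement: (W₁-W₂)/W₁ = (0.1389-0.08403)/0.1389 = 39.50%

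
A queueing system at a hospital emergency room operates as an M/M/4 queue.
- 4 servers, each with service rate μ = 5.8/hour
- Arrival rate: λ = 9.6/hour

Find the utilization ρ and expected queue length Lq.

Traffic intensity: ρ = λ/(cμ) = 9.6/(4×5.8) = 0.4138
Since ρ = 0.4138 < 1, system is stable.
Offered load a = λ/μ = cρ = 9.6/5.8 = 1.6552
P₀ = [ Σₙ₌₀^3 aⁿ/n! + a^4/(4!(1-ρ)) ]⁻¹
Σ = a^0/0! + a^1/1! + a^2/2! + a^3/3! = 1.00000 + 1.65517 + 1.36980 + 0.755751 = 4.7807
a^4/(4!(1-ρ)) = 7.5054/(24 × 0.5862) = 0.5335
P₀ = 1/(4.7807 + 0.5335) = 0.1882
Lq = P₀·a^4·ρ / (4!(1-ρ)²) = 0.18818 × 7.5054 × 0.41379 / (24 × 0.34364) = 0.07086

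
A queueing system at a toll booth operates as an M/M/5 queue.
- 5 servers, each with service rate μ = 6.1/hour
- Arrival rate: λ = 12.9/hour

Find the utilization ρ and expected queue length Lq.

Traffic intensity: ρ = λ/(cμ) = 12.9/(5×6.1) = 0.4230
Since ρ = 0.4230 < 1, system is stable.
Offered load a = λ/μ = cρ = 12.9/6.1 = 2.1148
P₀ = [ Σₙ₌₀^4 aⁿ/n! + a^5/(5!(1-ρ)) ]⁻¹
Σ = a^0/0! + a^1/1! + a^2/2! + a^3/3! + a^4/4! = 1.00000 + 2.11475 + 2.23609 + 1.57626 + 0.833352 = 7.7605
a^5/(5!(1-ρ)) = 42.2960/(120 × 0.57705) = 0.6108
P₀ = 1/(7.7605 + 0.6108) = 0.1195
Lq = P₀·a^5·ρ / (5!(1-ρ)²) = 0.11946 × 42.2960 × 0.42295 / (120 × 0.33299) = 0.05348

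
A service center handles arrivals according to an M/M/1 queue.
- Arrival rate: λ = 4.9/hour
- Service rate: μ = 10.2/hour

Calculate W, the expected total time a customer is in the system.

First, compute utilization: ρ = λ/μ = 4.9/10.2 = 0.4804
For M/M/1: W = 1/(μ-λ)
W = 1/(10.2-4.9) = 1/5.30
W = 0.1887 hours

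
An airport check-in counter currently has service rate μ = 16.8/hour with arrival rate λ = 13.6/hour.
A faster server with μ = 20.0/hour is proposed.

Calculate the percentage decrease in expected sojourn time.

System 1: ρ₁ = 13.6/16.8 = 0.8095, W₁ = 1/(16.8-13.6) = 0.31250
System 2: ρ₂ = 13.6/20.0 = 0.6800, W₂ = 1/(20.0-13.6) = 0.15625
Improvement: (W₁-W₂)/W₁ = (0.31250-0.15625)/0.31250 = 50.00%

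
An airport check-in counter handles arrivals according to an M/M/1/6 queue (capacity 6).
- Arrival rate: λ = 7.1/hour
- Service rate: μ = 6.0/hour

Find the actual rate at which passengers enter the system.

ρ = λ/μ = 7.1/6.0 = 1.18333
P₀ = (1-ρ)/(1-ρ^(K+1)) = (1-1.18333)/(1-1.18333^7) = -0.18333/-2.2489 = 0.08152
P_K = P₀×ρ^K = 0.08152 × 1.18333^6 = 0.08152 × 2.7456 = 0.2238
λ_eff = λ(1-P_K) = 7.1 × (1 - 0.22382) = 7.1 × 0.77618 = 5.5109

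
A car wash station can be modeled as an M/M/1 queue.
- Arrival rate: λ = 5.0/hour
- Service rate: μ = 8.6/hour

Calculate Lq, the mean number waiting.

ρ = λ/μ = 5.0/8.6 = 0.5814
For M/M/1: Lq = λ²/(μ(μ-λ))
Lq = 25.00/(8.6 × 3.60)
Lq = 0.8075 cars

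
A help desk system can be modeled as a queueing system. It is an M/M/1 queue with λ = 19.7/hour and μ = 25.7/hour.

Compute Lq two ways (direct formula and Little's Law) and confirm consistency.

Method 1 (direct): Lq = λ²/(μ(μ-λ)) = 388.09/(25.7 × 6.00) = 2.5168

Method 2 (Little's Law):
W = 1/(μ-λ) = 1/6.00 = 0.166667
Wq = W - 1/μ = 0.166667 - 0.0389105 = 0.127756
Lq = λWq = 19.7 × 0.127756 = 2.5168 ✔ (matches Method 1)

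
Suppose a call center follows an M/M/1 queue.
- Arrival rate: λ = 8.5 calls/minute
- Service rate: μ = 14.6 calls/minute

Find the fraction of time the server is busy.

Server utilization: ρ = λ/μ
ρ = 8.5/14.6 = 0.5822
The server is busy 58.22% of the time.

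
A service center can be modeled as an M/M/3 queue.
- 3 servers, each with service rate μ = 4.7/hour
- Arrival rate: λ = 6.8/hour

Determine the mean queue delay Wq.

Traffic intensity: ρ = λ/(cμ) = 6.8/(3×4.7) = 0.4823
Since ρ = 0.4823 < 1, system is stable.
Offered load a = λ/μ = cρ = 6.8/4.7 = 1.4468
P₀ = [ Σₙ₌₀^2 aⁿ/n! + a^3/(3!(1-ρ)) ]⁻¹
Σ = a^0/0! + a^1/1! + a^2/2! = 1.0000 + 1.4468 + 1.0466 = 3.4934
a^3/(3!(1-ρ)) = 3.0285/(6 × 0.51773) = 0.9749
P₀ = 1/(3.4934 + 0.9749) = 0.2238
Lq = P₀·a^3·ρ / (3!(1-ρ)²) = 0.22379 × 3.0285 × 0.48227 / (6 × 0.26804) = 0.2032
Wq = Lq/λ = 0.20324/6.8 = 0.02989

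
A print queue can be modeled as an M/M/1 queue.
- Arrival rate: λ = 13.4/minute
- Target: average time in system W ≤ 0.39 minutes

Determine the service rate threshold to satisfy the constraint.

For M/M/1: W = 1/(μ-λ)
Need W ≤ 0.39, so 1/(μ-λ) ≤ 0.39
μ - λ ≥ 1/0.39 = 2.5641
μ ≥ 13.4 + 2.5641 = 15.9641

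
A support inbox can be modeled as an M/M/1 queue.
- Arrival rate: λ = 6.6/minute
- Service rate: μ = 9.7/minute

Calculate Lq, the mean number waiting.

ρ = λ/μ = 6.6/9.7 = 0.6804
For M/M/1: Lq = λ²/(μ(μ-λ))
Lq = 43.56/(9.7 × 3.10)
Lq = 1.4486 emails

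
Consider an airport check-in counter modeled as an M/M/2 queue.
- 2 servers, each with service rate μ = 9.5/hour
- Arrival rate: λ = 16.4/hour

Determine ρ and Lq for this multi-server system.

Traffic intensity: ρ = λ/(cμ) = 16.4/(2×9.5) = 0.8632
Since ρ = 0.8632 < 1, system is stable.
Offered load a = λ/μ = cρ = 16.4/9.5 = 1.7263
P₀ = [ Σₙ₌₀^1 aⁿ/n! + a^2/(2!(1-ρ)) ]⁻¹
Σ = a^0/0! + a^1/1! = 1.0000 + 1.7263 = 2.7263
a^2/(2!(1-ρ)) = 2.98017/(2 × 0.136842) = 10.8891
P₀ = 1/(2.7263 + 10.8891) = 0.07345
Lq = P₀·a^2·ρ / (2!(1-ρ)²) = 0.07344633 × 2.980166 × 0.8631579 / (2 × 0.01872576) = 5.0447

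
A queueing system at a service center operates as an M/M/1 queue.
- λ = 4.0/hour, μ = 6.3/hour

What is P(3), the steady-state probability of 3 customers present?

ρ = λ/μ = 4.0/6.3 = 0.6349
P(n) = (1-ρ)ρⁿ
P(3) = (1-0.6349) × 0.6349^3
P(3) = 0.36510 × 0.25593
P(3) = 0.09344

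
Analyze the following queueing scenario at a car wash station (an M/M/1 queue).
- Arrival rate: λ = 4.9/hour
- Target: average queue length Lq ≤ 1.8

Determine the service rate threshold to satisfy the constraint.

For M/M/1: Lq = λ²/(μ(μ-λ))
Need Lq ≤ 1.8, i.e. μ(μ-λ) ≥ λ²/1.8
μ² - 4.9μ - 24.01/1.8 ≥ 0  →  μ² - 4.9μ - 13.3389 ≥ 0
Quadratic formula (positive root): μ = [λ + √(λ² + 4×13.3389)]/2
Discriminant: 24.01 + 4×13.3389 = 77.3656, √77.3656 = 8.7958
μ ≥ (4.9 + 8.7958)/2 = 6.8479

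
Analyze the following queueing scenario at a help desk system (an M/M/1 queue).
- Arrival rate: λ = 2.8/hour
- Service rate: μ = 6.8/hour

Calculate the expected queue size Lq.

ρ = λ/μ = 2.8/6.8 = 0.4118
For M/M/1: Lq = λ²/(μ(μ-λ))
Lq = 7.84/(6.8 × 4.00)
Lq = 0.2882 tickets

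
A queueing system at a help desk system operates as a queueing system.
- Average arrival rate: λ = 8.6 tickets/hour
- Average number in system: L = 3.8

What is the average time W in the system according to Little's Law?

Little's Law: L = λW, so W = L/λ
W = 3.8/8.6 = 0.4419 hours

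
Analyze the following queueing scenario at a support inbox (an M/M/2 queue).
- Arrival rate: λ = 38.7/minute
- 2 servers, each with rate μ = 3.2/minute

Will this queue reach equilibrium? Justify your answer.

Stability requires ρ = λ/(cμ) < 1
ρ = 38.7/(2 × 3.2) = 38.7/6.40 = 6.0469
Since 6.0469 ≥ 1, the system is UNSTABLE.
Need c > λ/μ = 38.7/3.2 = 12.09.
Minimum servers needed: c = 13.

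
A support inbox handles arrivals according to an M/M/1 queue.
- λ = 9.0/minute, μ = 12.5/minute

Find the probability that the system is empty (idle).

ρ = λ/μ = 9.0/12.5 = 0.7200
P(0) = 1 - ρ = 1 - 0.7200 = 0.2800
The server is idle 28.00% of the time.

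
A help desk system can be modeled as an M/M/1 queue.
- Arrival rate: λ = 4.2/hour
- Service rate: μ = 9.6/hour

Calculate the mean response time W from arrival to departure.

First, compute utilization: ρ = λ/μ = 4.2/9.6 = 0.4375
For M/M/1: W = 1/(μ-λ)
W = 1/(9.6-4.2) = 1/5.40
W = 0.1852 hours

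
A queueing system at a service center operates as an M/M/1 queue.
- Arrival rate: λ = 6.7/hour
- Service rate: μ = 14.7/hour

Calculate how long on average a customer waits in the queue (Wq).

First, compute utilization: ρ = λ/μ = 6.7/14.7 = 0.4558
For M/M/1: Wq = λ/(μ(μ-λ))
Wq = 6.7/(14.7 × (14.7-6.7))
Wq = 6.7/(14.7 × 8.00)
Wq = 0.05697 hours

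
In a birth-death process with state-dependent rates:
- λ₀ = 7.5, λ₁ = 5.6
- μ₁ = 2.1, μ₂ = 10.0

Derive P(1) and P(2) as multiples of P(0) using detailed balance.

Balance equations:
State 0: λ₀P₀ = μ₁P₁ → P₁ = (λ₀/μ₁)P₀ = (7.5/2.1)P₀ = 3.5714P₀
State 1: P₂ = (λ₀λ₁)/(μ₁μ₂)P₀ = (7.5×5.6)/(2.1×10.0)P₀ = 2.0000P₀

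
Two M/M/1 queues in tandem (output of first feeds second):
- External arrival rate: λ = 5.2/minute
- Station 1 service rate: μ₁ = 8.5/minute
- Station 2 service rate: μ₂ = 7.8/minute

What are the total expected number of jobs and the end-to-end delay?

By Jackson's theorem, each station behaves as independent M/M/1.
Station 1: ρ₁ = 5.2/8.5 = 0.6118, L₁ = ρ₁/(1-ρ₁) = λ/(μ₁-λ) = 5.2/3.30 = 1.57576
Station 2: ρ₂ = 5.2/7.8 = 0.6667, L₂ = ρ₂/(1-ρ₂) = λ/(μ₂-λ) = 5.2/2.60 = 2.00000
Total: L = L₁ + L₂ = 1.57576 + 2.00000 = 3.57576
W = L/λ = 3.57576/5.2 = 0.6876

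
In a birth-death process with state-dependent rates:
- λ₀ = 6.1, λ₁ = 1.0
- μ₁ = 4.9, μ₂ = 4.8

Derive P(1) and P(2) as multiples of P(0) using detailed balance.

Balance equations:
State 0: λ₀P₀ = μ₁P₁ → P₁ = (λ₀/μ₁)P₀ = (6.1/4.9)P₀ = 1.2449P₀
State 1: P₂ = (λ₀λ₁)/(μ₁μ₂)P₀ = (6.1×1.0)/(4.9×4.8)P₀ = 0.2594P₀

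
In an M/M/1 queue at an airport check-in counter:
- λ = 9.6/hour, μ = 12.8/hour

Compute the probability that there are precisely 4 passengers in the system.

ρ = λ/μ = 9.6/12.8 = 0.7500
P(n) = (1-ρ)ρⁿ
P(4) = (1-0.7500) × 0.7500^4
P(4) = 0.2500 × 0.3164
P(4) = 0.07910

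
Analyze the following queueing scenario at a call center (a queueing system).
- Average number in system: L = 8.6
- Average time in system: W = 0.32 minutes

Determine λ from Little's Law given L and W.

Little's Law: L = λW, so λ = L/W
λ = 8.6/0.32 = 26.8750 calls/minute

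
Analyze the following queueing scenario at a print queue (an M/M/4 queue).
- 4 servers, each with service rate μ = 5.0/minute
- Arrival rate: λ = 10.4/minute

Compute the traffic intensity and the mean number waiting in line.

Traffic intensity: ρ = λ/(cμ) = 10.4/(4×5.0) = 0.5200
Since ρ = 0.5200 < 1, system is stable.
Offered load a = λ/μ = cρ = 10.4/5.0 = 2.0800
P₀ = [ Σₙ₌₀^3 aⁿ/n! + a^4/(4!(1-ρ)) ]⁻¹
Σ = a^0/0! + a^1/1! + a^2/2! + a^3/3! = 1.0000 + 2.0800 + 2.1632 + 1.4998 = 6.7430
a^4/(4!(1-ρ)) = 18.7177/(24 × 0.4800) = 1.6248
P₀ = 1/(6.7430 + 1.6248) = 0.1195
Lq = P₀·a^4·ρ / (4!(1-ρ)²) = 0.11951 × 18.7177 × 0.52000 / (24 × 0.23040) = 0.2104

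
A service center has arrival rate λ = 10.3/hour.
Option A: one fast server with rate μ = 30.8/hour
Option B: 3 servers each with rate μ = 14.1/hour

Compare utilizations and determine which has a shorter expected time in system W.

Option A: single server μ = 30.8 (M/M/1)
  ρ_A = 10.3/30.8 = 0.3344
  W_A = 1/(μ-λ) = 1/(30.8-10.3) = 1/20.50 = 0.04878

Option B: 3 servers μ = 14.1 (M/M/3)
  ρ_B = λ/(cμ) = 10.3/(3×14.1) = 0.2435
  Offered load a = λ/μ = cρ = 10.3/14.1 = 0.7305
  P₀ = [ Σₙ₌₀^2 aⁿ/n! + a^3/(3!(1-ρ)) ]⁻¹
  Σ = a^0/0! + a^1/1! + a^2/2! = 1.0000 + 0.7305 + 0.2668 = 1.9973
  a^3/(3!(1-ρ)) = 0.3898/(6 × 0.7565) = 0.08588
  P₀ = 1/(1.9973 + 0.08588) = 0.4800
  Lq = P₀·a^3·ρ / (3!(1-ρ)²) = 0.4800 × 0.3898 × 0.2435 / (6 × 0.5723) = 0.01327
  Wq_B = Lq/λ = 0.01327/10.3 = 0.001288
  W_B = Wq_B + 1/μ = 0.001288 + 0.07092 = 0.07221

Since W_A = 0.04878 < W_B = 0.07221, Option A (single fast server) has the shorter time in system.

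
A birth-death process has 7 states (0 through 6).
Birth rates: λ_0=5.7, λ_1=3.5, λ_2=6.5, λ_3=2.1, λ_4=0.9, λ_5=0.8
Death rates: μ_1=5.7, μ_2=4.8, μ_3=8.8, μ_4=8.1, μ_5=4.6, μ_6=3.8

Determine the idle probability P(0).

Ratios P(n)/P(0) = (λ₀···λₙ₋₁)/(μ₁···μₙ):
P(1)/P(0) = (5.7)/(5.7) = 1.0000
P(2)/P(0) = (5.7×3.5)/(5.7×4.8) = 0.7292
P(3)/P(0) = (5.7×3.5×6.5)/(5.7×4.8×8.8) = 0.5386
P(4)/P(0) = (5.7×3.5×6.5×2.1)/(5.7×4.8×8.8×8.1) = 0.1396
P(5)/P(0) = (5.7×3.5×6.5×2.1×0.9)/(5.7×4.8×8.8×8.1×4.6) = 0.02732
P(6)/P(0) = (5.7×3.5×6.5×2.1×0.9×0.8)/(5.7×4.8×8.8×8.1×4.6×3.8) = 0.005752

Normalization: ∑ P(n) = 1
P(0) × (1.0000 + 1.0000 + 0.7292 + 0.5386 + 0.1396 + 0.02732 + 0.005752) = 1
P(0) × 3.4405 = 1
P(0) = 1/3.4405 = 0.2907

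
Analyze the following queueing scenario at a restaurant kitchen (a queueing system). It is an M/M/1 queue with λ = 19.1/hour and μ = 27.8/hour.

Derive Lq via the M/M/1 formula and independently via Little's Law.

Method 1 (direct): Lq = λ²/(μ(μ-λ)) = 364.81/(27.8 × 8.70) = 1.5084

Method 2 (Little's Law):
W = 1/(μ-λ) = 1/8.70 = 0.1149425
Wq = W - 1/μ = 0.1149425 - 0.03597122 = 0.0789713
Lq = λWq = 19.1 × 0.0789713 = 1.5084 ✔ (matches Method 1)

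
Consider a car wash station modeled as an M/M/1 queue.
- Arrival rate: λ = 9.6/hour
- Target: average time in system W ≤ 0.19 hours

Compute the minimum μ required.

For M/M/1: W = 1/(μ-λ)
Need W ≤ 0.19, so 1/(μ-λ) ≤ 0.19
μ - λ ≥ 1/0.19 = 5.2632
μ ≥ 9.6 + 5.2632 = 14.8632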